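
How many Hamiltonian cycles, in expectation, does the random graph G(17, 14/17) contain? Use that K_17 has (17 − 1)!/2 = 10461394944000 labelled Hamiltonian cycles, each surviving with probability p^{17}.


K_17 has (17 − 1)!/2 = 10461394944000 labelled Hamiltonian cycles.
For each such Hamiltonian cycle H, let X_H = 1 if all 17 edges of H are present in G. Then P[X_H = 1] = p^{17} = (14/17)^{17} = 30491346729331195904/827240261886336764177.
By linearity of expectation: E[X] = Σ_H E[X_H] = 10461394944000 · p^{17} = 10461394944000 · 30491346729331195904/827240261886336764177 = 318982020509976309331579109376000/827240261886336764177.
Numerically: E[X] ≈ 3.856e+11.

E[X] = 10461394944000 · (14/17)^{17} = 318982020509976309331579109376000/827240261886336764177 ≈ 3.856e+11.


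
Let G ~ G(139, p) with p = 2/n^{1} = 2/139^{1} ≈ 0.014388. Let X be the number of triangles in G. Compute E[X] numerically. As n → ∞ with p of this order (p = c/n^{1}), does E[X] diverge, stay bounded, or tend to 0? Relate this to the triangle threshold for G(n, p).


Number of potential triangles: C(139, 3) = 437989.
Each occurs with probability p³ ≈ (0.014388)³ ≈ 2.9788291e-06.
By linearity: E[X] = C(139, 3)·p³ ≈ 437989 · 2.9788291e-06 ≈ 1.30469.
Here α = 1, so p = 2/n is exactly at the triangle threshold p ~ 1/n. Asymptotically E[X] → c³/6 = 2³/6 = 4/3 ≈ 1.33333, a bounded constant. In this regime the triangle count is asymptotically Poisson(c³/6).

E[X] ≈ 1.30469; in regime p = Θ(1/n^{1}) E[X] stays bounded (at the triangle threshold p ~ 1/n).


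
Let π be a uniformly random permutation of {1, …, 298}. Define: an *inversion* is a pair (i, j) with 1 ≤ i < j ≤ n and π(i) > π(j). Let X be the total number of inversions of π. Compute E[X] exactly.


Write X = Σ X_I over the C(298, 2) = 44253 pairs i < j, with X_I the indicator of one inversion.
There are 44253 indicators.
For each fixed pair i < j, the values π(i) and π(j) are two distinct elements of {1, …, 298} in uniformly random order; by symmetry P[π(i) > π(j)] = 1/2.
By linearity: E[X] = 44253 · (1/2) = C(298, 2) · (1/2) = 44253/2 = 44253/2 ≈ 22126.5000.

E[X] = 44253/2 = 22126.5000.


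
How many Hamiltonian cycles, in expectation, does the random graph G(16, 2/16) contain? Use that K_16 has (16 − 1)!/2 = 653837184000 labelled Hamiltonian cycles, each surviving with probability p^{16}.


K_16 has (16 − 1)!/2 = 653837184000 labelled Hamiltonian cycles.
For each such Hamiltonian cycle H, let X_H = 1 if all 16 edges of H are present in G. Then P[X_H = 1] = p^{16} = (1/8)^{16} = 1/281474976710656.
By linearity: E[X] = Σ_H E[X_H] = 653837184000 · p^{16} = 653837184000 · 1/281474976710656 = 638512875/274877906944.
Numerically: E[X] ≈ 0.002323.

E[X] = 653837184000 · (1/8)^{16} = 638512875/274877906944 ≈ 0.002323.


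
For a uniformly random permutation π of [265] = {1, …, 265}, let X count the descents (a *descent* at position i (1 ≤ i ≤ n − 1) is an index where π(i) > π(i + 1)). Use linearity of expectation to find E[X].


Write X = Σ X_I over i = 1, …, 264, with X_I the indicator of one descent.
There are 264 indicators.
For each fixed i, the pair (π(i), π(i+1)) is a uniformly random ordered pair of distinct values from {1, …, 265}; by symmetry P[π(i) > π(i+1)] = 1/2.
By linearity: E[X] = 264 · (1/2) = (265 − 1) · (1/2) = 132 ≈ 132.00000.

E[X] = 132 = 132.00000.


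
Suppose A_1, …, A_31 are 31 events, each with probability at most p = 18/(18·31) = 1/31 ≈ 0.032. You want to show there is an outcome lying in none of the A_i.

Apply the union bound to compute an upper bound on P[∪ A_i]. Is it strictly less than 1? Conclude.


Union bound: P[∪_{i=1}^{31} A_i] ≤ Σ_i P[A_i] ≤ 31·p = 31·(1/31) = 1.
Numerically: 1 ≈ 1.000.
Is 1 < 1? NO.
Since the bound 1 is ≥ 1, the union bound is uninformative here; it does NOT by itself certify existence.

31·p = 1 ≈ 1.000; existence NOT certified by the union bound.


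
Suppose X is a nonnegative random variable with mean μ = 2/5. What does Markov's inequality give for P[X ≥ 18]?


μ = E[X] = 2/5, a = 18.
Markov: P[X ≥ 18] ≤ μ/a = (2/5)/18 = 1/45.
Numerically: ≈ 0.022.
(Since a = 18 > μ = 0.400, the bound 1/45 is < 1 and informative.)

P[X ≥ 18] ≤ 1/45 ≈ 0.022.


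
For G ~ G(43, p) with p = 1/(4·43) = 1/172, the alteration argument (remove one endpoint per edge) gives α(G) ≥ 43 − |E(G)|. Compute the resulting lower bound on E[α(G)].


E[|E(G)|] = C(43, 2)·p = 903 · (1/172) = 21/4.
E[α(G)] ≥ n − E[|E(G)|] = 43 − 21/4 = 151/4.
Numerically: ≈ 37.750000.
(This is only a lower bound; the true E[α(G)] may be larger.)

E[α(G)] ≥ 151/4 ≈ 37.750000.


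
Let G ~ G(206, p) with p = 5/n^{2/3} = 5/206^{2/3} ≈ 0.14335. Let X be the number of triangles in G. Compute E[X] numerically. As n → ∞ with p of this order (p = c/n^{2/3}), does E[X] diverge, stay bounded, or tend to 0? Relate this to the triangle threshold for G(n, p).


Number of potential triangles: C(206, 3) = 1435820.
Each occurs with probability p³ ≈ (0.14335)³ ≈ 2.9456122e-03.
By linearity: E[X] = C(206, 3)·p³ ≈ 1435820 · 2.9456122e-03 ≈ 4229.36893.
Since α = 2/3 < 1, p = c/n^{2/3} ≫ 1/n is above the triangle threshold p ~ 1/n. Asymptotically E[X] ~ (c³/6)·n^{3(1−α)} = (5³/6)·n^{1} → ∞; triangles are abundant w.h.p.

E[X] ≈ 4229.36893; in regime p = Θ(1/n^{2/3}) E[X] diverges (above the triangle threshold p ~ 1/n).


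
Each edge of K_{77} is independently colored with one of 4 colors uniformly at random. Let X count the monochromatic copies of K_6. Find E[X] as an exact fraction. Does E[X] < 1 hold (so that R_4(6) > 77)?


E[X] = C(77, 6) · 4^{1 − 15} = 237093780 · 4^{−14} = 237093780/268435456.
As a reduced fraction: E[X] = 59273445/67108864 ≈ 0.883.
Is E[X] < 1? YES.
Since E[X] < 1, there exists a 4-coloring of K_{77} with no monochromatic K_6; hence R_4(6) > 77.

E[X] = 59273445/67108864 ≈ 0.883; E[X] < 1, so R_4(6) > 77.


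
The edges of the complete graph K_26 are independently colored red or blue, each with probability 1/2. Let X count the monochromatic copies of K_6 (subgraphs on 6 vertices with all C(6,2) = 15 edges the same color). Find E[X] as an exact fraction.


Let X = Σ_S X_S over the C(26, 6) = 230230 subsets S of size 6, where X_S = 1 if the K_6 on S is monochromatic.
For a fixed S, the K_6 on S has C(6, 2) = 15 edges. P[all 15 edges red] = (1/2)^15, and likewise for blue, so P[monochromatic] = 2·(1/2)^15 = 2^{1 − 15} = 1/16384.
By linearity of expectation: E[X] = C(26, 6) · 2^{1 − 15} = 230230 · 1/16384 = 115115/8192.
Numerically: E[X] ≈ 14.05212.

E[X] = C(26,6)·2^(1−C(6,2)) = 115115/8192 ≈ 14.05212.


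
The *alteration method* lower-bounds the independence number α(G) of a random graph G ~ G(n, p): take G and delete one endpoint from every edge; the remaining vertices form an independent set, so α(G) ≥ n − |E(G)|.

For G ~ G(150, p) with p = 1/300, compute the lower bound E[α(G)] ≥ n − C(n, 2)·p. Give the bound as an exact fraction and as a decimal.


E[|E(G)|] = C(150, 2)·p = 11175 · (1/300) = 149/4.
E[α(G)] ≥ n − E[|E(G)|] = 150 − 149/4 = 451/4.
Numerically: ≈ 112.7500.
(This is only a lower bound; the true E[α(G)] may be larger.)

E[α(G)] ≥ 451/4 ≈ 112.7500.


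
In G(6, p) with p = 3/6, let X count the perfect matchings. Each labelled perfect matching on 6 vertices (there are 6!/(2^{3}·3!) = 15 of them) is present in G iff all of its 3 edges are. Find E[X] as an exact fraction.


K_6 has 6!/(2^{3}·3!) = 15 labelled perfect matchings.
For each such perfect matching H, let X_H = 1 if all 3 edges of H are present in G. Then P[X_H = 1] = p^{3} = (1/2)^{3} = 1/8.
By linearity of expectation: E[X] = Σ_H E[X_H] = 15 · p^{3} = 15 · 1/8 = 15/8.
Numerically: E[X] ≈ 1.875.

E[X] = 15 · (1/2)^{3} = 15/8 ≈ 1.875.


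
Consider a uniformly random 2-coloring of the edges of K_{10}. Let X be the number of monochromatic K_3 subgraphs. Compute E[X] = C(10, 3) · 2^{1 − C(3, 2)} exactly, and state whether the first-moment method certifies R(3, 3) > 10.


E[X] = C(10, 3) · 2^{1 − 3} = 120 · 2^{−2} = 120/4.
As a reduced fraction: E[X] = 30 ≈ 30.0000.
Is E[X] < 1? NO.
Since E[X] ≥ 1, the first-moment bound is inconclusive at n = 10; it does NOT by itself certify R(3, 3) > 10.

E[X] = 30 ≈ 30.0000; E[X] ≥ 1; first-moment method inconclusive here.


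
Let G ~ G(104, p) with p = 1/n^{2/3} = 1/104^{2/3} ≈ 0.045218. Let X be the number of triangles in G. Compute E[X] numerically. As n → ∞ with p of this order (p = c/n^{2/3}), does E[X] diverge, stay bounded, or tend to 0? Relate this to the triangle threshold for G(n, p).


Number of potential triangles: C(104, 3) = 182104.
Each occurs with probability p³ ≈ (0.045218)³ ≈ 9.2455621e-05.
By linearity: E[X] = C(104, 3)·p³ ≈ 182104 · 9.2455621e-05 ≈ 16.83654.
Since α = 2/3 < 1, p = c/n^{2/3} ≫ 1/n is above the triangle threshold p ~ 1/n. Asymptotically E[X] ~ (c³/6)·n^{3(1−α)} = (1³/6)·n^{1} → ∞; triangles are abundant w.h.p.

E[X] ≈ 16.83654; in regime p = Θ(1/n^{2/3}) E[X] diverges (above the triangle threshold p ~ 1/n).


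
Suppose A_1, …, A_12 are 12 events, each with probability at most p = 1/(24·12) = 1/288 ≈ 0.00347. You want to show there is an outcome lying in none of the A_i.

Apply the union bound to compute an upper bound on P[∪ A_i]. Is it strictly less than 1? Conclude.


Union bound: P[∪_{i=1}^{12} A_i] ≤ Σ_i P[A_i] ≤ 12·p = 12·(1/288) = 1/24.
Numerically: 1/24 ≈ 0.04167.
Is 1/24 < 1? YES.
Since P[∪ A_i] ≤ 1/24 < 1, the complement has P[∩ A_i^c] ≥ 1 − 1/24 = 23/24 > 0, so some outcome avoids every A_i.

12·p = 1/24 ≈ 0.04167; existence CERTIFIED by the union bound.


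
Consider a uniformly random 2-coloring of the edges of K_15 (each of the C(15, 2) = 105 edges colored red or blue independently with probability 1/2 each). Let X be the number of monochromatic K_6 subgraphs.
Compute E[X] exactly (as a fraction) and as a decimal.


Let X = Σ_S X_S over the C(15, 6) = 5005 subsets S of size 6, where X_S = 1 if the K_6 on S is monochromatic.
For a fixed S, the K_6 on S has C(6, 2) = 15 edges. P[all 15 edges red] = (1/2)^15, and likewise for blue, so P[monochromatic] = 2·(1/2)^15 = 2^{1 − 15} = 1/16384.
By linearity: E[X] = C(15, 6) · 2^{1 − 15} = 5005 · 1/16384 = 5005/16384.
Numerically: E[X] ≈ 0.30548.

E[X] = C(15,6)·2^(1−C(6,2)) = 5005/16384 ≈ 0.30548.


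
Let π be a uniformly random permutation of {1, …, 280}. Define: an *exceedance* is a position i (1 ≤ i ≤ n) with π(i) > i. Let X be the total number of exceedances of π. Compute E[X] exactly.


Write X = Σ_{i=1}^{280} X_i, where X_i = 1_{π(i) > i}.
For each fixed i, π(i) is uniform over {1, …, 280} (marginal of a uniform permutation), so P[π(i) > i] = (n − i)/n. Summing: Σ_{i=1}^{280} (n − i)/n = (0 + 1 + … + 279)/280 = 280(280 − 1)/(2·280) = (280 − 1)/2.
Hence E[X] = Σ_{i=1}^{280} (280 − i)/280 = 279/2 ≈ 139.5000.

E[X] = 279/2 = 139.5000.


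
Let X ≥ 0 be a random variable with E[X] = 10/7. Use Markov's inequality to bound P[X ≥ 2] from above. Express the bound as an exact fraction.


μ = E[X] = 10/7, a = 2.
Markov: P[X ≥ 2] ≤ μ/a = (10/7)/2 = 5/7.
Numerically: ≈ 0.714286.
(Since a = 2 > μ = 1.428571, the bound 5/7 is < 1 and informative.)

P[X ≥ 2] ≤ 5/7 ≈ 0.714286.


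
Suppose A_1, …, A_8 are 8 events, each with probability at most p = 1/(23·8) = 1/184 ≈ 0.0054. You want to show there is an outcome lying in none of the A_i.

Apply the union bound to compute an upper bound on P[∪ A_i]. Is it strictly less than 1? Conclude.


Union bound: P[∪_{i=1}^{8} A_i] ≤ Σ_i P[A_i] ≤ 8·p = 8·(1/184) = 1/23.
Numerically: 1/23 ≈ 0.0435.
Is 1/23 < 1? YES.
Since P[∪ A_i] ≤ 1/23 < 1, the complement has P[∩ A_i^c] ≥ 1 − 1/23 = 22/23 > 0, so some outcome avoids every A_i.

8·p = 1/23 ≈ 0.0435; existence CERTIFIED by the union bound.


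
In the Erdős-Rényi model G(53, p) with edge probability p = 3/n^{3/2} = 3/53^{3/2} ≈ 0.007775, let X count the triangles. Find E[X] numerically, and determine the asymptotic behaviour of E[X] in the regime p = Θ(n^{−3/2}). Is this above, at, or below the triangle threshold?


Number of potential triangles: C(53, 3) = 23426.
Each occurs with probability p³ ≈ (0.007775)³ ≈ 4.700265e-07.
By linearity: E[X] = C(53, 3)·p³ ≈ 23426 · 4.700265e-07 ≈ 0.0110.
Since α = 3/2 > 1, p = c/n^{3/2} = o(1/n) is below the triangle threshold p ~ 1/n. Asymptotically E[X] ~ (c³/6)·n^{3(1−α)} = (3³/6)·n^{-1.5} → 0, so by Markov's inequality G has no triangles w.h.p.

E[X] ≈ 0.0110; in regime p = Θ(1/n^{3/2}) E[X] tends to 0 (below the triangle threshold p ~ 1/n).


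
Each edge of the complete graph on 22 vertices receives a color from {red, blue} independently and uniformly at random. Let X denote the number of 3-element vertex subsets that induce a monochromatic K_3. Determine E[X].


Let X = Σ_S X_S over the C(22, 3) = 1540 subsets S of size 3, where X_S = 1 if the K_3 on S is monochromatic.
For a fixed S, the K_3 on S has C(3, 2) = 3 edges. P[all 3 edges red] = (1/2)^3, and likewise for blue, so P[monochromatic] = 2·(1/2)^3 = 2^{1 − 3} = 1/4.
By linearity: E[X] = C(22, 3) · 2^{1 − 3} = 1540 · 1/4 = 385.
Numerically: E[X] ≈ 385.0000.

E[X] = C(22,3)·2^(1−C(3,2)) = 385 ≈ 385.0000.


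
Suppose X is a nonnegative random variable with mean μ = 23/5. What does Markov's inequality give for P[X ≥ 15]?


μ = E[X] = 23/5, a = 15.
Markov: P[X ≥ 15] ≤ μ/a = (23/5)/15 = 23/75.
Numerically: ≈ 0.3067.
(Since a = 15 > μ = 4.6000, the bound 23/75 is < 1 and informative.)

P[X ≥ 15] ≤ 23/75 ≈ 0.3067.


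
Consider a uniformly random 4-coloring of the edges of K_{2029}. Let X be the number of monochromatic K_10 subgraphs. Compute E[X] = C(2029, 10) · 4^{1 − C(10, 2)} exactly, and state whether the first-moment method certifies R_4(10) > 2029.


E[X] = C(2029, 10) · 4^{1 − 45} = 318720800295355682059574310 · 4^{−44} = 318720800295355682059574310/309485009821345068724781056.
As a reduced fraction: E[X] = 159360400147677841029787155/154742504910672534362390528 ≈ 1.030.
Is E[X] < 1? NO.
Since E[X] ≥ 1, the first-moment bound is inconclusive at n = 2029; it does NOT by itself certify R_4(10) > 2029.

E[X] = 159360400147677841029787155/154742504910672534362390528 ≈ 1.030; E[X] ≥ 1; first-moment method inconclusive here.


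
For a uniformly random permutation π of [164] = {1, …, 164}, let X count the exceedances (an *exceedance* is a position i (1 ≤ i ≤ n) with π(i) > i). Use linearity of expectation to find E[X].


Write X = Σ_{i=1}^{164} X_i, where X_i = 1_{π(i) > i}.
For each fixed i, π(i) is uniform over {1, …, 164} (marginal of a uniform permutation), so P[π(i) > i] = (n − i)/n. Summing: Σ_{i=1}^{164} (n − i)/n = (0 + 1 + … + 163)/164 = 164(164 − 1)/(2·164) = (164 − 1)/2.
Hence E[X] = Σ_{i=1}^{164} (164 − i)/164 = 163/2 ≈ 81.500.

E[X] = 163/2 = 81.500.


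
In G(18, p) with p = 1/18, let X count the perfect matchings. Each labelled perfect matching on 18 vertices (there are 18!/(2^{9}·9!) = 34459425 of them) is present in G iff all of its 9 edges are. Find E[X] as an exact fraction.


K_18 has 18!/(2^{9}·9!) = 34459425 labelled perfect matchings.
For each such perfect matching H, let X_H = 1 if all 9 edges of H are present in G. Then P[X_H = 1] = p^{9} = (1/18)^{9} = 1/198359290368.
By linearity: E[X] = Σ_H E[X_H] = 34459425 · p^{9} = 34459425 · 1/198359290368 = 425425/2448880128.
Numerically: E[X] ≈ 0.000174.

E[X] = 34459425 · (1/18)^{9} = 425425/2448880128 ≈ 0.000174.


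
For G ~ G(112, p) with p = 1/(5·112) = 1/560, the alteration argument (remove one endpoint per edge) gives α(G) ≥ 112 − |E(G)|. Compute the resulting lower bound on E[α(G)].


E[|E(G)|] = C(112, 2)·p = 6216 · (1/560) = 111/10.
E[α(G)] ≥ n − E[|E(G)|] = 112 − 111/10 = 1009/10.
Numerically: ≈ 100.900000.
(This is only a lower bound; the true E[α(G)] may be larger.)

E[α(G)] ≥ 1009/10 ≈ 100.900000.


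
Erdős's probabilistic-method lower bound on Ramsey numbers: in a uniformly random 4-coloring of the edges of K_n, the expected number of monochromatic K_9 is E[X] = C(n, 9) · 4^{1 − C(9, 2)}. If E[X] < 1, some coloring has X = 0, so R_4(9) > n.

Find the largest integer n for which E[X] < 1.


We need C(n, 9) · 4^{1 − 36} < 1, i.e. C(n, 9) < 4^{36 − 1} = 1180591620717411303424.
Check values of n near the boundary:
  n = 908: C(908, 9) = 1111058428637338083100; 1111058428637338083100 < 1180591620717411303424? YES
  n = 909: C(909, 9) = 1122169012923711463931; 1122169012923711463931 < 1180591620717411303424? YES
  n = 910: C(910, 9) = 1133378248346922788210; 1133378248346922788210 < 1180591620717411303424? YES
  n = 911: C(911, 9) = 1144686900492291197405; 1144686900492291197405 < 1180591620717411303424? YES
  n = 912: C(912, 9) = 1156095740032081475120; 1156095740032081475120 < 1180591620717411303424? YES
  n = 913: C(913, 9) = 1167605542753639808390; 1167605542753639808390 < 1180591620717411303424? YES
  n = 914: C(914, 9) = 1179217089587653905932; 1179217089587653905932 < 1180591620717411303424? YES
  n = 915: C(915, 9) = 1190931166636537885130; 1190931166636537885130 < 1180591620717411303424? NO
  n = 916: C(916, 9) = 1202748565202942340440; 1202748565202942340440 < 1180591620717411303424? NO
  n = 917: C(917, 9) = 1214670081818390006810; 1214670081818390006810 < 1180591620717411303424? NO
The largest n with C(n, 9) < 1180591620717411303424 is n = 914 (where E[X] = 294804272396913476483/295147905179352825856 ≈ 0.99884). Hence R_4(9) > 914, i.e. R_4(9) ≥ 915.

Largest n = 914; hence R_4(9) > 914.


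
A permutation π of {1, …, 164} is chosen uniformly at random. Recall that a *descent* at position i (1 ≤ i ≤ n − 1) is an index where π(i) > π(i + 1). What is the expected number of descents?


Write X = Σ X_I over i = 1, …, 163, with X_I the indicator of one descent.
There are 163 indicators.
For each fixed i, the pair (π(i), π(i+1)) is a uniformly random ordered pair of distinct values from {1, …, 164}; by symmetry P[π(i) > π(i+1)] = 1/2.
By linearity: E[X] = 163 · (1/2) = (164 − 1) · (1/2) = 163/2 ≈ 81.5000.

E[X] = 163/2 = 81.5000.


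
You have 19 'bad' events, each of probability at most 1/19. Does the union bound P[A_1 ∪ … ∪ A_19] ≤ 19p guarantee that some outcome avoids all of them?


Union bound: P[∪_{i=1}^{19} A_i] ≤ Σ_i P[A_i] ≤ 19·p = 19·(1/19) = 1.
Numerically: 1 ≈ 1.00000.
Is 1 < 1? NO.
Since the bound 1 is ≥ 1, the union bound is uninformative here; it does NOT by itself certify existence.

19·p = 1 ≈ 1.00000; existence NOT certified by the union bound.


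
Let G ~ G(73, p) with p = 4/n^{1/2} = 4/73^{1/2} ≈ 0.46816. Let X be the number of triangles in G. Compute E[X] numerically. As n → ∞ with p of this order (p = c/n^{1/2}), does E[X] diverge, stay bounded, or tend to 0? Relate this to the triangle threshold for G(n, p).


Number of potential triangles: C(73, 3) = 62196.
Each occurs with probability p³ ≈ (0.46816)³ ≈ 1.0261142e-01.
By linearity: E[X] = C(73, 3)·p³ ≈ 62196 · 1.0261142e-01 ≈ 6382.01967.
Since α = 1/2 < 1, p = c/n^{1/2} ≫ 1/n is above the triangle threshold p ~ 1/n. Asymptotically E[X] ~ (c³/6)·n^{3(1−α)} = (4³/6)·n^{1.5} → ∞; triangles are abundant w.h.p.

E[X] ≈ 6382.01967; in regime p = Θ(1/n^{1/2}) E[X] diverges (above the triangle threshold p ~ 1/n).


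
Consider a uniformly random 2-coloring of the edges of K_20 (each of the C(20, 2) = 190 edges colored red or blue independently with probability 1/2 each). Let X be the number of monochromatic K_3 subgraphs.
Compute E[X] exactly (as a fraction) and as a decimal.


Let X = Σ_S X_S over the C(20, 3) = 1140 subsets S of size 3, where X_S = 1 if the K_3 on S is monochromatic.
For a fixed S, the K_3 on S has C(3, 2) = 3 edges. P[all 3 edges red] = (1/2)^3, and likewise for blue, so P[monochromatic] = 2·(1/2)^3 = 2^{1 − 3} = 1/4.
By linearity of expectation: E[X] = C(20, 3) · 2^{1 − 3} = 1140 · 1/4 = 285.
Numerically: E[X] ≈ 285.00000.

E[X] = C(20,3)·2^(1−C(3,2)) = 285 ≈ 285.00000.


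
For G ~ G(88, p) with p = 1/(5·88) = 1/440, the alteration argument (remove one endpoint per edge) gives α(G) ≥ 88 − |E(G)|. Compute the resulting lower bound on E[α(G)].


E[|E(G)|] = C(88, 2)·p = 3828 · (1/440) = 87/10.
E[α(G)] ≥ n − E[|E(G)|] = 88 − 87/10 = 793/10.
Numerically: ≈ 79.30000.
(This is only a lower bound; the true E[α(G)] may be larger.)

E[α(G)] ≥ 793/10 ≈ 79.30000.


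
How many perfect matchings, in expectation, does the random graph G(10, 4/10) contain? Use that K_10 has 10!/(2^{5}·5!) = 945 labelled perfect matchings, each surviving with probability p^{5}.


K_10 has 10!/(2^{5}·5!) = 945 labelled perfect matchings.
For each such perfect matching H, let X_H = 1 if all 5 edges of H are present in G. Then P[X_H = 1] = p^{5} = (2/5)^{5} = 32/3125.
By linearity: E[X] = Σ_H E[X_H] = 945 · p^{5} = 945 · 32/3125 = 6048/625.
Numerically: E[X] ≈ 9.6768.

E[X] = 945 · (2/5)^{5} = 6048/625 ≈ 9.6768.


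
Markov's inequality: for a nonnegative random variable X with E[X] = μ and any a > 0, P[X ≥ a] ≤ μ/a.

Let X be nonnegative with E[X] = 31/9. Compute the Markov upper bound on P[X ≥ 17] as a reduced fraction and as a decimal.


μ = E[X] = 31/9, a = 17.
Markov: P[X ≥ 17] ≤ μ/a = (31/9)/17 = 31/153.
Numerically: ≈ 0.20261.
(Since a = 17 > μ = 3.44444, the bound 31/153 is < 1 and informative.)

P[X ≥ 17] ≤ 31/153 ≈ 0.20261.


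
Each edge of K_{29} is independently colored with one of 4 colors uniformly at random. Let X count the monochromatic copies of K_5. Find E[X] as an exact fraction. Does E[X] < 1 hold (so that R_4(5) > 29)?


E[X] = C(29, 5) · 4^{1 − 10} = 118755 · 4^{−9} = 118755/262144.
As a reduced fraction: E[X] = 118755/262144 ≈ 0.45301.
Is E[X] < 1? YES.
Since E[X] < 1, there exists a 4-coloring of K_{29} with no monochromatic K_5; hence R_4(5) > 29.

E[X] = 118755/262144 ≈ 0.45301; E[X] < 1, so R_4(5) > 29.


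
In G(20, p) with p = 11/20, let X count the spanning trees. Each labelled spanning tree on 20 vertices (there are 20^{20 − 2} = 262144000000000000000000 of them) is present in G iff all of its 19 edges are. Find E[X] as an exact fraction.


K_20 has 20^{20 − 2} = 262144000000000000000000 labelled spanning trees.
For each such spanning tree H, let X_H = 1 if all 19 edges of H are present in G. Then P[X_H = 1] = p^{19} = (11/20)^{19} = 61159090448414546291/5242880000000000000000000.
By linearity of expectation: E[X] = Σ_H E[X_H] = 262144000000000000000000 · p^{19} = 262144000000000000000000 · 61159090448414546291/5242880000000000000000000 = 61159090448414546291/20.
Numerically: E[X] ≈ 3.05795e+18.

E[X] = 262144000000000000000000 · (11/20)^{19} = 61159090448414546291/20 ≈ 3.05795e+18.


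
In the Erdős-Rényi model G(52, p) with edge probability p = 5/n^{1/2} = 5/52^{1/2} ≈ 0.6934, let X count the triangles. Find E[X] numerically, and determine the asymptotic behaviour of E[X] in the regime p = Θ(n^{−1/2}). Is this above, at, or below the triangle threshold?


Number of potential triangles: C(52, 3) = 22100.
Each occurs with probability p³ ≈ (0.6934)³ ≈ 3.333535e-01.
By linearity: E[X] = C(52, 3)·p³ ≈ 22100 · 3.333535e-01 ≈ 7367.1120.
Since α = 1/2 < 1, p = c/n^{1/2} ≫ 1/n is above the triangle threshold p ~ 1/n. Asymptotically E[X] ~ (c³/6)·n^{3(1−α)} = (5³/6)·n^{1.5} → ∞; triangles are abundant w.h.p.

E[X] ≈ 7367.1120; in regime p = Θ(1/n^{1/2}) E[X] diverges (above the triangle threshold p ~ 1/n).


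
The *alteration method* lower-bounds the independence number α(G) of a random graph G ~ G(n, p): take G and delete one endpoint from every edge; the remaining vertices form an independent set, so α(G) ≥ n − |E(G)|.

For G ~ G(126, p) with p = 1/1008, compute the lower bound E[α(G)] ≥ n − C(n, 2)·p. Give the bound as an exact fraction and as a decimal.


E[|E(G)|] = C(126, 2)·p = 7875 · (1/1008) = 125/16.
E[α(G)] ≥ n − E[|E(G)|] = 126 − 125/16 = 1891/16.
Numerically: ≈ 118.187500.
(This is only a lower bound; the true E[α(G)] may be larger.)

E[α(G)] ≥ 1891/16 ≈ 118.187500.


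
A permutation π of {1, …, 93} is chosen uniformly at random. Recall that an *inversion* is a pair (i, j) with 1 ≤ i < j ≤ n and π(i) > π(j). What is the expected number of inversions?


Write X = Σ X_I over the C(93, 2) = 4278 pairs i < j, with X_I the indicator of one inversion.
There are 4278 indicators.
For each fixed pair i < j, the values π(i) and π(j) are two distinct elements of {1, …, 93} in uniformly random order; by symmetry P[π(i) > π(j)] = 1/2.
By linearity: E[X] = 4278 · (1/2) = C(93, 2) · (1/2) = 4278/2 = 2139 ≈ 2139.0000.

E[X] = 2139 = 2139.0000.


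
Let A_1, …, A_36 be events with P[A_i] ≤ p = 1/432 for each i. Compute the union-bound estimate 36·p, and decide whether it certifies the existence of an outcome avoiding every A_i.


Union bound: P[∪_{i=1}^{36} A_i] ≤ Σ_i P[A_i] ≤ 36·p = 36·(1/432) = 1/12.
Numerically: 1/12 ≈ 0.0833333.
Is 1/12 < 1? YES.
Since P[∪ A_i] ≤ 1/12 < 1, the complement has P[∩ A_i^c] ≥ 1 − 1/12 = 11/12 > 0, so some outcome avoids every A_i.

36·p = 1/12 ≈ 0.0833333; existence CERTIFIED by the union bound.


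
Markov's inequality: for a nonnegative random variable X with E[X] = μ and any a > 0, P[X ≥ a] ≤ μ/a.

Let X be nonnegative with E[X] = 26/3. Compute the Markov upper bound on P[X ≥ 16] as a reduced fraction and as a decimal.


μ = E[X] = 26/3, a = 16.
Markov: P[X ≥ 16] ≤ μ/a = (26/3)/16 = 13/24.
Numerically: ≈ 0.541667.
(Since a = 16 > μ = 8.666667, the bound 13/24 is < 1 and informative.)

P[X ≥ 16] ≤ 13/24 ≈ 0.541667.


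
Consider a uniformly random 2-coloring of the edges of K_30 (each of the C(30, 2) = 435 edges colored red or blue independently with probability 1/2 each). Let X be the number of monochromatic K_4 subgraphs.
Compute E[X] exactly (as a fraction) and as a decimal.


Let X = Σ_S X_S over the C(30, 4) = 27405 subsets S of size 4, where X_S = 1 if the K_4 on S is monochromatic.
For a fixed S, the K_4 on S has C(4, 2) = 6 edges. P[all 6 edges red] = (1/2)^6, and likewise for blue, so P[monochromatic] = 2·(1/2)^6 = 2^{1 − 6} = 1/32.
Summing: E[X] = C(30, 4) · 2^{1 − 6} = 27405 · 1/32 = 27405/32.
Numerically: E[X] ≈ 856.40625.

E[X] = C(30,4)·2^(1−C(4,2)) = 27405/32 ≈ 856.40625.


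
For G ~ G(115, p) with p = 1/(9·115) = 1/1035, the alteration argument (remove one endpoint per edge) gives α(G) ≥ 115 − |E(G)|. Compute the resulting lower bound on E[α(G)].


E[|E(G)|] = C(115, 2)·p = 6555 · (1/1035) = 19/3.
E[α(G)] ≥ n − E[|E(G)|] = 115 − 19/3 = 326/3.
Numerically: ≈ 108.667.
(This is only a lower bound; the true E[α(G)] may be larger.)

E[α(G)] ≥ 326/3 ≈ 108.667.


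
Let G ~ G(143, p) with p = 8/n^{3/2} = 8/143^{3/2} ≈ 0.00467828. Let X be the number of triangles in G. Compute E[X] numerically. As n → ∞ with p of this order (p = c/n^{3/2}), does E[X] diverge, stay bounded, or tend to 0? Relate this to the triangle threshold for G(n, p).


Number of potential triangles: C(143, 3) = 477191.
Each occurs with probability p³ ≈ (0.00467828)³ ≈ 1.02390059e-07.
By linearity: E[X] = C(143, 3)·p³ ≈ 477191 · 1.02390059e-07 ≈ 0.048860.
Since α = 3/2 > 1, p = c/n^{3/2} = o(1/n) is below the triangle threshold p ~ 1/n. Asymptotically E[X] ~ (c³/6)·n^{3(1−α)} = (8³/6)·n^{-1.5} → 0, so by Markov's inequality G has no triangles w.h.p.

E[X] ≈ 0.048860; in regime p = Θ(1/n^{3/2}) E[X] tends to 0 (below the triangle threshold p ~ 1/n).


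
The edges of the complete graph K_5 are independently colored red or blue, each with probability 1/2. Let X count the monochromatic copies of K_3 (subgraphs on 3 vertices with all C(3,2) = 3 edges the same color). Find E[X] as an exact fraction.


Let X = Σ_S X_S over the C(5, 3) = 10 subsets S of size 3, where X_S = 1 if the K_3 on S is monochromatic.
For a fixed S, the K_3 on S has C(3, 2) = 3 edges. P[all 3 edges red] = (1/2)^3, and likewise for blue, so P[monochromatic] = 2·(1/2)^3 = 2^{1 − 3} = 1/4.
By linearity of expectation: E[X] = C(5, 3) · 2^{1 − 3} = 10 · 1/4 = 5/2.
Numerically: E[X] ≈ 2.500.

E[X] = C(5,3)·2^(1−C(3,2)) = 5/2 ≈ 2.500.


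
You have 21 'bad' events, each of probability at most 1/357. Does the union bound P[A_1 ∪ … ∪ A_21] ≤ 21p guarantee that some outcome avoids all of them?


Union bound: P[∪_{i=1}^{21} A_i] ≤ Σ_i P[A_i] ≤ 21·p = 21·(1/357) = 1/17.
Numerically: 1/17 ≈ 0.058824.
Is 1/17 < 1? YES.
Since P[∪ A_i] ≤ 1/17 < 1, the complement has P[∩ A_i^c] ≥ 1 − 1/17 = 16/17 > 0, so some outcome avoids every A_i.

21·p = 1/17 ≈ 0.058824; existence CERTIFIED by the union bound.


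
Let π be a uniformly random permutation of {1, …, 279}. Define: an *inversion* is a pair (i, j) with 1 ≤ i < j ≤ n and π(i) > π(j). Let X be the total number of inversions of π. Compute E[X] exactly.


Write X = Σ X_I over the C(279, 2) = 38781 pairs i < j, with X_I the indicator of one inversion.
There are 38781 indicators.
For each fixed pair i < j, the values π(i) and π(j) are two distinct elements of {1, …, 279} in uniformly random order; by symmetry P[π(i) > π(j)] = 1/2.
By linearity: E[X] = 38781 · (1/2) = C(279, 2) · (1/2) = 38781/2 = 38781/2 ≈ 19390.50000.

E[X] = 38781/2 = 19390.50000.


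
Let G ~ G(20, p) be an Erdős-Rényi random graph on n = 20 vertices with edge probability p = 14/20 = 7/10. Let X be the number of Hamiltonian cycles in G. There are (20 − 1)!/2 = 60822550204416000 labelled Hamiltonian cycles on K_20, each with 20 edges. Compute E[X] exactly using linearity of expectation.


K_20 has (20 − 1)!/2 = 60822550204416000 labelled Hamiltonian cycles.
For each such Hamiltonian cycle H, let X_H = 1 if all 20 edges of H are present in G. Then P[X_H = 1] = p^{20} = (7/10)^{20} = 79792266297612001/100000000000000000000.
By linearity: E[X] = Σ_H E[X_H] = 60822550204416000 · p^{20} = 60822550204416000 · 79792266297612001/100000000000000000000 = 1184855742873690605203907421/24414062500000.
Numerically: E[X] ≈ 4.8532e+13.

E[X] = 60822550204416000 · (7/10)^{20} = 1184855742873690605203907421/24414062500000 ≈ 4.8532e+13.


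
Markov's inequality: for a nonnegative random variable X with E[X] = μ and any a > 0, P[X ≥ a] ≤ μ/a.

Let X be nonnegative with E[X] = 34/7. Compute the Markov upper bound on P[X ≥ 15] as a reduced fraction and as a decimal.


μ = E[X] = 34/7, a = 15.
Markov: P[X ≥ 15] ≤ μ/a = (34/7)/15 = 34/105.
Numerically: ≈ 0.324.
(Since a = 15 > μ = 4.857, the bound 34/105 is < 1 and informative.)

P[X ≥ 15] ≤ 34/105 ≈ 0.324.


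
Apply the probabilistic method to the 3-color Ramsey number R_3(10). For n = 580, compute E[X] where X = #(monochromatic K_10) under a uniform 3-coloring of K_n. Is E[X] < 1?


E[X] = C(580, 10) · 3^{1 − 45} = 1098085496704252547920 · 3^{−44} = 1098085496704252547920/984770902183611232881.
As a reduced fraction: E[X] = 1098085496704252547920/984770902183611232881 ≈ 1.115.
Is E[X] < 1? NO.
Since E[X] ≥ 1, the first-moment bound is inconclusive at n = 580; it does NOT by itself certify R_3(10) > 580.

E[X] = 1098085496704252547920/984770902183611232881 ≈ 1.115; E[X] ≥ 1; first-moment method inconclusive here.


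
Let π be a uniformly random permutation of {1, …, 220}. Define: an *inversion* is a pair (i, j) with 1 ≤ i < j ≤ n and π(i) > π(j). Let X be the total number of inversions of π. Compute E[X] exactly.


Write X = Σ X_I over the C(220, 2) = 24090 pairs i < j, with X_I the indicator of one inversion.
There are 24090 indicators.
For each fixed pair i < j, the values π(i) and π(j) are two distinct elements of {1, …, 220} in uniformly random order; by symmetry P[π(i) > π(j)] = 1/2.
By linearity: E[X] = 24090 · (1/2) = C(220, 2) · (1/2) = 24090/2 = 12045 ≈ 12045.00000.

E[X] = 12045 = 12045.00000.


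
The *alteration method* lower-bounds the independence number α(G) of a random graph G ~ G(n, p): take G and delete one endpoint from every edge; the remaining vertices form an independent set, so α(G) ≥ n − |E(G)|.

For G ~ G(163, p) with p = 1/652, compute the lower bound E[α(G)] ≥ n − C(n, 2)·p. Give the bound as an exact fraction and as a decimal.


E[|E(G)|] = C(163, 2)·p = 13203 · (1/652) = 81/4.
E[α(G)] ≥ n − E[|E(G)|] = 163 − 81/4 = 571/4.
Numerically: ≈ 142.7500.
(This is only a lower bound; the true E[α(G)] may be larger.)

E[α(G)] ≥ 571/4 ≈ 142.7500.


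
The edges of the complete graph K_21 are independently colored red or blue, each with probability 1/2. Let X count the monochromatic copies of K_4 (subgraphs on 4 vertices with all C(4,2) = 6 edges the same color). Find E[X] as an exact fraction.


Let X = Σ_S X_S over the C(21, 4) = 5985 subsets S of size 4, where X_S = 1 if the K_4 on S is monochromatic.
For a fixed S, the K_4 on S has C(4, 2) = 6 edges. P[all 6 edges red] = (1/2)^6, and likewise for blue, so P[monochromatic] = 2·(1/2)^6 = 2^{1 − 6} = 1/32.
By linearity of expectation: E[X] = C(21, 4) · 2^{1 − 6} = 5985 · 1/32 = 5985/32.
Numerically: E[X] ≈ 187.03125.

E[X] = C(21,4)·2^(1−C(4,2)) = 5985/32 ≈ 187.03125.


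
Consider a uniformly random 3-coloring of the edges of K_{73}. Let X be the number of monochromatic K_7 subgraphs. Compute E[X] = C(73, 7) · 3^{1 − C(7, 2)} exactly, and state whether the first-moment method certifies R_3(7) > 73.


E[X] = C(73, 7) · 3^{1 − 21} = 1629348612 · 3^{−20} = 1629348612/3486784401.
As a reduced fraction: E[X] = 543116204/1162261467 ≈ 0.467.
Is E[X] < 1? YES.
Since E[X] < 1, there exists a 3-coloring of K_{73} with no monochromatic K_7; hence R_3(7) > 73.

E[X] = 543116204/1162261467 ≈ 0.467; E[X] < 1, so R_3(7) > 73.


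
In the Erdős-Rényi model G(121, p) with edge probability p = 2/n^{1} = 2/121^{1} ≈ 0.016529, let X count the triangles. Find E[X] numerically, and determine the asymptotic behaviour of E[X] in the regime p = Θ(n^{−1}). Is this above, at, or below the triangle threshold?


Number of potential triangles: C(121, 3) = 287980.
Each occurs with probability p³ ≈ (0.016529)³ ≈ 4.5157914e-06.
By linearity: E[X] = C(121, 3)·p³ ≈ 287980 · 4.5157914e-06 ≈ 1.30046.
Here α = 1, so p = 2/n is exactly at the triangle threshold p ~ 1/n. Asymptotically E[X] → c³/6 = 2³/6 = 4/3 ≈ 1.33333, a bounded constant. In this regime the triangle count is asymptotically Poisson(c³/6).

E[X] ≈ 1.30046; in regime p = Θ(1/n^{1}) E[X] stays bounded (at the triangle threshold p ~ 1/n).


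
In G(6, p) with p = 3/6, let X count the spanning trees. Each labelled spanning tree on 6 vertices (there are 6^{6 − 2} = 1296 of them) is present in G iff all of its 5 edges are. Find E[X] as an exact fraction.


K_6 has 6^{6 − 2} = 1296 labelled spanning trees.
For each such spanning tree H, let X_H = 1 if all 5 edges of H are present in G. Then P[X_H = 1] = p^{5} = (1/2)^{5} = 1/32.
By linearity of expectation: E[X] = Σ_H E[X_H] = 1296 · p^{5} = 1296 · 1/32 = 81/2.
Numerically: E[X] ≈ 40.5.

E[X] = 1296 · (1/2)^{5} = 81/2 ≈ 40.5.


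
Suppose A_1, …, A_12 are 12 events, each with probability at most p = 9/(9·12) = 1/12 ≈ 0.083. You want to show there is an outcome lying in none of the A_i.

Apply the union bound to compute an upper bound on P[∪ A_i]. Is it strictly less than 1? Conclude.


Union bound: P[∪_{i=1}^{12} A_i] ≤ Σ_i P[A_i] ≤ 12·p = 12·(1/12) = 1.
Numerically: 1 ≈ 1.000.
Is 1 < 1? NO.
Since the bound 1 is ≥ 1, the union bound is uninformative here; it does NOT by itself certify existence.

12·p = 1 ≈ 1.000; existence NOT certified by the union bound.


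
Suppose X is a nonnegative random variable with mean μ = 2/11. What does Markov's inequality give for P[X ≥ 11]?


μ = E[X] = 2/11, a = 11.
Markov: P[X ≥ 11] ≤ μ/a = (2/11)/11 = 2/121.
Numerically: ≈ 0.017.
(Since a = 11 > μ = 0.182, the bound 2/121 is < 1 and informative.)

P[X ≥ 11] ≤ 2/121 ≈ 0.017.


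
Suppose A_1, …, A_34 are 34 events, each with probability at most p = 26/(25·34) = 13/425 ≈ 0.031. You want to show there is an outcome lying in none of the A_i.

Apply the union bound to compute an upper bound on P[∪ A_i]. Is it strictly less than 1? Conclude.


Union bound: P[∪_{i=1}^{34} A_i] ≤ Σ_i P[A_i] ≤ 34·p = 34·(13/425) = 26/25.
Numerically: 26/25 ≈ 1.040.
Is 26/25 < 1? NO.
Since the bound 26/25 is ≥ 1, the union bound is uninformative here; it does NOT by itself certify existence.

34·p = 26/25 ≈ 1.040; existence NOT certified by the union bound.


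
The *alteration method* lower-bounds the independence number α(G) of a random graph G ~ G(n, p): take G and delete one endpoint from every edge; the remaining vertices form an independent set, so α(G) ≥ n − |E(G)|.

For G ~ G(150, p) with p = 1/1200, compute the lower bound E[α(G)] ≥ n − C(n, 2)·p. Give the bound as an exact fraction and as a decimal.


E[|E(G)|] = C(150, 2)·p = 11175 · (1/1200) = 149/16.
E[α(G)] ≥ n − E[|E(G)|] = 150 − 149/16 = 2251/16.
Numerically: ≈ 140.687500.
(This is only a lower bound; the true E[α(G)] may be larger.)

E[α(G)] ≥ 2251/16 ≈ 140.687500.


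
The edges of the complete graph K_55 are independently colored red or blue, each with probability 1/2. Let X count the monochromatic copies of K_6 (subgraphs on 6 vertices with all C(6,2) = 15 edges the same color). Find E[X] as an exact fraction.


Let X = Σ_S X_S over the C(55, 6) = 28989675 subsets S of size 6, where X_S = 1 if the K_6 on S is monochromatic.
For a fixed S, the K_6 on S has C(6, 2) = 15 edges. P[all 15 edges red] = (1/2)^15, and likewise for blue, so P[monochromatic] = 2·(1/2)^15 = 2^{1 − 15} = 1/16384.
Summing: E[X] = C(55, 6) · 2^{1 − 15} = 28989675 · 1/16384 = 28989675/16384.
Numerically: E[X] ≈ 1769.38934.

E[X] = C(55,6)·2^(1−C(6,2)) = 28989675/16384 ≈ 1769.38934.


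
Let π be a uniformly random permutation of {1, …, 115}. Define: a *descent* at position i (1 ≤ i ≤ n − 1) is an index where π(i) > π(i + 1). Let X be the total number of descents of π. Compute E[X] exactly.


Write X = Σ X_I over i = 1, …, 114, with X_I the indicator of one descent.
There are 114 indicators.
For each fixed i, the pair (π(i), π(i+1)) is a uniformly random ordered pair of distinct values from {1, …, 115}; by symmetry P[π(i) > π(i+1)] = 1/2.
By linearity: E[X] = 114 · (1/2) = (115 − 1) · (1/2) = 57 ≈ 57.000000.

E[X] = 57 = 57.000000.


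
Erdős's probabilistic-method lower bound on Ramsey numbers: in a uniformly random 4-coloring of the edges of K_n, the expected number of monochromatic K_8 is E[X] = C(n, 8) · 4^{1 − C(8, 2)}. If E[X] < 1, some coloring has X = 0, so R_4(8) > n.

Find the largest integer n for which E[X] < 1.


We need C(n, 8) · 4^{1 − 28} < 1, i.e. C(n, 8) < 4^{28 − 1} = 18014398509481984.
Check values of n near the boundary:
  n = 406: C(406, 8) = 17082453897995850; 17082453897995850 < 18014398509481984? YES
  n = 407: C(407, 8) = 17424959239309050; 17424959239309050 < 18014398509481984? YES
  n = 408: C(408, 8) = 17773458424095231; 17773458424095231 < 18014398509481984? YES
  n = 409: C(409, 8) = 18128041135797879; 18128041135797879 < 18014398509481984? NO
The largest n with C(n, 8) < 18014398509481984 is n = 408 (where E[X] = 17773458424095231/18014398509481984 ≈ 0.9866). Hence R_4(8) > 408, i.e. R_4(8) ≥ 409.

Largest n = 408; hence R_4(8) > 408.


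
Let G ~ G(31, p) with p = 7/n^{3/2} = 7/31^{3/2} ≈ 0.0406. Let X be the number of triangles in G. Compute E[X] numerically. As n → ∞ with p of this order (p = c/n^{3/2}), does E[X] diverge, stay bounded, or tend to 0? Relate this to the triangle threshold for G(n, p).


Number of potential triangles: C(31, 3) = 4495.
Each occurs with probability p³ ≈ (0.0406)³ ≈ 6.67062e-05.
By linearity: E[X] = C(31, 3)·p³ ≈ 4495 · 6.67062e-05 ≈ 0.300.
Since α = 3/2 > 1, p = c/n^{3/2} = o(1/n) is below the triangle threshold p ~ 1/n. Asymptotically E[X] ~ (c³/6)·n^{3(1−α)} = (7³/6)·n^{-1.5} → 0, so by Markov's inequality G has no triangles w.h.p.

E[X] ≈ 0.300; in regime p = Θ(1/n^{3/2}) E[X] tends to 0 (below the triangle threshold p ~ 1/n).
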